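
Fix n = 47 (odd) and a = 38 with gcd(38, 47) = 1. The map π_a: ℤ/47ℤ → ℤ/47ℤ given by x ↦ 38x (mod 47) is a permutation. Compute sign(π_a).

Trace 1: π^k(1) = [1, 38, 34, 23, 28, 30, 12] for k=0..6.
Cycle type of π: 46 + 1; total 2 cycles.
47 − 2 = 45 transpositions; sign(π) = (−1)^45 = -1.
The Jacobi symbol (38|47) = -1 (Zolotarev) agrees.

-1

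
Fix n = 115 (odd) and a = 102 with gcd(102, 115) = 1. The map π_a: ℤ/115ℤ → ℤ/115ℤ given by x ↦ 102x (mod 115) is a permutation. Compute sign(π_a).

+1

Start at x=57: 57 → 64 → 88 → 6 → 37 → 94 → 43 → … (one orbit).
π_102 has 5 disjoint cycles with lengths [44, 44, 22, 4, 1] on {0,…,114}.
5 cycles on 115: each ℓ→(−1)^(ℓ−1), product (−1)^110 = +1.
Via Zolotarev, sign(π_{102}) = (102|115) = +1.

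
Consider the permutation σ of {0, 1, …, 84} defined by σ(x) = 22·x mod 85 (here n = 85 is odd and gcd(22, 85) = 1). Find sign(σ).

Start at x=28: 28 → 21 → 37 → 49 → 58 → 1 → 22 → … (one orbit).
The orbit structure of x ↦ 22x mod 85: 7 orbits of sizes [16, 16, 16, 16, 16, 4, 1].
7 cycles on 85: each ℓ→(−1)^(ℓ−1), product (−1)^78 = +1.
The Jacobi symbol (22|85) = +1 (Zolotarev) agrees.

+1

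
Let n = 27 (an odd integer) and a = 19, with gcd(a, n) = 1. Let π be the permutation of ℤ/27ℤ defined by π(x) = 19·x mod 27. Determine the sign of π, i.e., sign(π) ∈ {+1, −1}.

+1

Start at x=19: 19 → 10 → 1 → 19 (one orbit).
Cycle type of π: 3×6 + 1×9; total 15 cycles.
n − c = 27 − 15 = 12; sign = (−1)^12 = +1.
Zolotarev: (19|27) = +1, matching the cycle-count sign.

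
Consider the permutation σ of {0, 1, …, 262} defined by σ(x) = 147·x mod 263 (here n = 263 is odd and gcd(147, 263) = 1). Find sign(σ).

+1

Orbit of 12 under x↦147x: [12, 186, 253, 108, 96, 173, 183]… (length divides ord_263(147)).
Cycle type of π: 131×2 + 1; total 3 cycles.
263 − 3 = 260 transpositions; sign(π) = (−1)^260 = +1.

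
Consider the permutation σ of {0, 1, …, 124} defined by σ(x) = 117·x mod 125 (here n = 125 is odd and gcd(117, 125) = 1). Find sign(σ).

-1

Trace 87: π^k(87) = [87, 54, 68, 81, 102, 59, 28] for k=0..6.
Decompose π into cycles: lengths [100, 20, 4, 1] (4 cycles, including the fixed point 0).
4 cycles on 125: each ℓ→(−1)^(ℓ−1), product (−1)^121 = -1.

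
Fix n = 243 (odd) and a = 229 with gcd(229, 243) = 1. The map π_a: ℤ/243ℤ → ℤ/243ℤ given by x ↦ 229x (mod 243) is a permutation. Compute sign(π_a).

+1

Trace 67: π^k(67) = [67, 34, 10, 103, 16, 19, 220] for k=0..6.
11 cycles of lengths [81, 81, 27, 27, 9, 9, 3, 3, 1, 1, 1].
sign(π) = (−1)^{n − #cycles} = (−1)^{243−11} = (−1)^232 = +1.
Zolotarev: (229|243) = +1, matching the cycle-count sign.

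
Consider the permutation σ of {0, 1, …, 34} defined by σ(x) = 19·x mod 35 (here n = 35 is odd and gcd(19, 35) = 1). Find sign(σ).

-1

Orbit of 24 under x↦19x: [24, 1, 19, 11, 34, 16]… (length divides ord_35(19)).
Cycle type of π: 6×5 + 2×2 + 1; total 8 cycles.
8 cycles on 35: each ℓ→(−1)^(ℓ−1), product (−1)^27 = -1.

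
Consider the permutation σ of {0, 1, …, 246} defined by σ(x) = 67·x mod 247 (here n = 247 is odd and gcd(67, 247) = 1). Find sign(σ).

+1

Trace 33: π^k(33) = [33, 235, 184, 225, 8, 42, 97] for k=0..6.
The orbit structure of x ↦ 67x mod 247: 9 orbits of sizes [36, 36, 36, 36, 36, 36, 18, 12, 1].
n − c = 247 − 9 = 238; sign = (−1)^238 = +1.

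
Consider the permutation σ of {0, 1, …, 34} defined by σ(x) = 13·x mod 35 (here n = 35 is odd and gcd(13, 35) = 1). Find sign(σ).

+1

Trace 27: π^k(27) = [27, 1, 13, 29] for k=0..3.
The orbit structure of x ↦ 13x mod 35: 11 orbits of sizes [4, 4, 4, 4, 4, 4, 4, 2, 2, 2, 1].
sign(π) = (−1)^{n − #cycles} = (−1)^{35−11} = (−1)^24 = +1.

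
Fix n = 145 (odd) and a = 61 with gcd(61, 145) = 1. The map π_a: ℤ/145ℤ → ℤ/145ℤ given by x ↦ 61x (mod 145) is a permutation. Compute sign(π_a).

-1

Start at x=31: 31 → 6 → 76 → 141 → 46 → 51 → 66 → … (one orbit).
Cycle lengths of π_61 on ℤ/145ℤ: [28, 28, 28, 28, 28, 1, 1, 1, 1, 1]; 10 cycles in total.
145 − 10 = 135 transpositions; sign(π) = (−1)^135 = -1.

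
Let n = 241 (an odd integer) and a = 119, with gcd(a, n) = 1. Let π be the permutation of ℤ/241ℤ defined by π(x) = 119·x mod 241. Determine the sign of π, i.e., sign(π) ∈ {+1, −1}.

Orbit of 205 under x↦119x: [205, 54, 160, 1, 119, 183, 87]… (length divides ord_241(119)).
Decompose π into cycles: lengths [15, 15, 15, 15, 15, 15, 15, 15, 15, 15, 15, 15, 15, 15, 15, 15, 1] (17 cycles, including the fixed point 0).
Σ(ℓ_i−1) = 241−17 = 224; sign = (−1)^224 = +1.
The Jacobi symbol (119|241) = +1 (Zolotarev) agrees.

+1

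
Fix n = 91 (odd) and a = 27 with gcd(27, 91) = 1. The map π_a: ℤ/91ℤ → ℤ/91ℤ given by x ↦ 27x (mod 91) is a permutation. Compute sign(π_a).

-1

Start at x=1: 1 → 27 → 1 (one orbit).
Cycle type of π: 2×39 + 1×13; total 52 cycles.
With 52 cycles on 91 points, sign = (−1)^{91−52} = -1.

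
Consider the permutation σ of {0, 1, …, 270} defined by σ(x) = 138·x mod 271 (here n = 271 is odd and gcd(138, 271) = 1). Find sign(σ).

+1

Orbit of 268 under x↦138x: [268, 128, 49, 258, 103, 122, 34]… (length divides ord_271(138)).
Cycle type of π: 135×2 + 1; total 3 cycles.
n − c = 271 − 3 = 268; sign = (−1)^268 = +1.
(138|271)_J = +1 (Zolotarev's lemma cross-check).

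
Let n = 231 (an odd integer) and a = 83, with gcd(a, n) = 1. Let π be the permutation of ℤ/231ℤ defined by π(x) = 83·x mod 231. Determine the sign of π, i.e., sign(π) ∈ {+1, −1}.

-1

Start at x=148: 148 → 41 → 169 → 167 → 1 → 83 → 190 → … (one orbit).
Cycle lengths of π_83 on ℤ/231ℤ: [10, 10, 10, 10, 10, 10, 10, 10, 10, 10, 10, 10, 10, 10, 10, 10, 10, 10, 10, 10, 10, 2, 2, 2, 2, 2, 2, 2, 2, 2, 2, 1]; 32 cycles in total.
sign(π) = (−1)^{n − #cycles} = (−1)^{231−32} = (−1)^199 = -1.
Zolotarev: (83|231) = -1, matching the cycle-count sign.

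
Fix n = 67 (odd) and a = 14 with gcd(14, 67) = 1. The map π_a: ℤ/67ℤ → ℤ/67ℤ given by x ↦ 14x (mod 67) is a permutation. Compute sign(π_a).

Orbit of 9 under x↦14x: [9, 59, 22, 40, 24, 1, 14]… (length divides ord_67(14)).
Decompose π into cycles: lengths [11, 11, 11, 11, 11, 11, 1] (7 cycles, including the fixed point 0).
n − c = 67 − 7 = 60; sign = (−1)^60 = +1.
The Jacobi symbol (14|67) = +1 (Zolotarev) agrees.

+1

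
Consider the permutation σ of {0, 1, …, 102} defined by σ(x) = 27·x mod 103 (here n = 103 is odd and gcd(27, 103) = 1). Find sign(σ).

Trace 79: π^k(79) = [79, 73, 14, 69, 9, 37, 72] for k=0..6.
The orbit structure of x ↦ 27x mod 103: 4 orbits of sizes [34, 34, 34, 1].
With 4 cycles on 103 points, sign = (−1)^{103−4} = -1.

-1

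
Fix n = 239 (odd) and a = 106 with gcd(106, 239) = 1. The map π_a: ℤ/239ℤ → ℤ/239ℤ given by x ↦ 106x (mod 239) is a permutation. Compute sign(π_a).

Trace 152: π^k(152) = [152, 99, 217, 58, 173, 174, 41] for k=0..6.
π_106 has 2 disjoint cycles with lengths [238, 1] on {0,…,238}.
n − c = 239 − 2 = 237; sign = (−1)^237 = -1.
(106|239)_J = -1 (Zolotarev's lemma cross-check).

-1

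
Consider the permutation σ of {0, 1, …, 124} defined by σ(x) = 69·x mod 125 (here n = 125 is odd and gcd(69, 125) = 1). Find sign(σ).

+1

Trace 29: π^k(29) = [29, 1, 69, 11, 9, 121, 99] for k=0..6.
The orbit structure of x ↦ 69x mod 125: 7 orbits of sizes [50, 50, 10, 10, 2, 2, 1].
7 cycles on 125: each ℓ→(−1)^(ℓ−1), product (−1)^118 = +1.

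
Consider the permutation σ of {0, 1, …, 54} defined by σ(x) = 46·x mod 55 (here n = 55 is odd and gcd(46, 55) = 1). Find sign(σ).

-1

Orbit of 16 under x↦46x: [16, 21, 31, 51, 36, 6, 1]… (length divides ord_55(46)).
Decompose π into cycles: lengths [10, 10, 10, 10, 10, 1, 1, 1, 1, 1] (10 cycles, including the fixed point 0).
10 cycles on 55: each ℓ→(−1)^(ℓ−1), product (−1)^45 = -1.
Zolotarev: (46|55) = -1, matching the cycle-count sign.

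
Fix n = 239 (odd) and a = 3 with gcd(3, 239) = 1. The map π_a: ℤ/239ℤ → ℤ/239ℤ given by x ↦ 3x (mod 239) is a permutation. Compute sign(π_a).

+1

Trace 162: π^k(162) = [162, 8, 24, 72, 216, 170, 32] for k=0..6.
π_3 has 3 disjoint cycles with lengths [119, 119, 1] on {0,…,238}.
3 cycles on 239: each ℓ→(−1)^(ℓ−1), product (−1)^236 = +1.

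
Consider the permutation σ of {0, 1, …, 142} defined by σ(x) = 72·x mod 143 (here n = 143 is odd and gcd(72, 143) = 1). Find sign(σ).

Start at x=128: 128 → 64 → 32 → 16 → 8 → 4 → 2 → … (one orbit).
π_72 has 5 disjoint cycles with lengths [60, 60, 12, 10, 1] on {0,…,142}.
143 − 5 = 138 transpositions; sign(π) = (−1)^138 = +1.

+1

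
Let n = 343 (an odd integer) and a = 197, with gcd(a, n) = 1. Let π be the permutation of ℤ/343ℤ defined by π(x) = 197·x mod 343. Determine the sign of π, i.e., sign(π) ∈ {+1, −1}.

Trace 1: π^k(1) = [1, 197, 50, 246, 99, 295, 148] for k=0..6.
91 cycles of lengths [7, 7, 7, 7, 7, 7, 7, 7, 7, 7, 7, 7, 7, 7, 7, 7, 7, 7, 7, 7, 7, 7, 7, 7, 7, 7, 7, 7, 7, 7, 7, 7, 7, 7, 7, 7, 7, 7, 7, 7, 7, 7, 1, 1, 1, 1, 1, 1, 1, 1, 1, 1, 1, 1, 1, 1, 1, 1, 1, 1, 1, 1, 1, 1, 1, 1, 1, 1, 1, 1, 1, 1, 1, 1, 1, 1, 1, 1, 1, 1, 1, 1, 1, 1, 1, 1, 1, 1, 1, 1, 1].
Σ(ℓ_i−1) = 343−91 = 252; sign = (−1)^252 = +1.

+1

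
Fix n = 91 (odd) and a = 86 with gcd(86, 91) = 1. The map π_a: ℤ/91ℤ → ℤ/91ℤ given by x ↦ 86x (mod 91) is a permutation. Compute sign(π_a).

-1

Start at x=86: 86 → 25 → 57 → 79 → 60 → 64 → 44 → … (one orbit).
Cycle type of π: 12×6 + 4×3 + 3×2 + 1; total 12 cycles.
12 cycles on 91: each ℓ→(−1)^(ℓ−1), product (−1)^79 = -1.
Via Zolotarev, sign(π_{86}) = (86|91) = -1.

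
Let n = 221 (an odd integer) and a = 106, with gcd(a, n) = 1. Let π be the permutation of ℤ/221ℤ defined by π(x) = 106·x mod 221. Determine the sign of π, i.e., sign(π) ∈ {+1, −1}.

Start at x=1: 1 → 106 → 186 → 47 → 120 → 123 → 220 → … (one orbit).
Decompose π into cycles: lengths [12, 12, 12, 12, 12, 12, 12, 12, 12, 12, 12, 12, 12, 12, 12, 12, 12, 4, 4, 4, 4, 1] (22 cycles, including the fixed point 0).
With 22 cycles on 221 points, sign = (−1)^{221−22} = -1.
Via Zolotarev, sign(π_{106}) = (106|221) = -1.

-1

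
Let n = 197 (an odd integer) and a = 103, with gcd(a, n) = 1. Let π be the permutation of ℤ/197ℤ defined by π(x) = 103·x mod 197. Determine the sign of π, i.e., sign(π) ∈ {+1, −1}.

Trace 152: π^k(152) = [152, 93, 123, 61, 176, 4, 18] for k=0..6.
2 cycles of lengths [196, 1].
sign(π) = (−1)^{n − #cycles} = (−1)^{197−2} = (−1)^195 = -1.

-1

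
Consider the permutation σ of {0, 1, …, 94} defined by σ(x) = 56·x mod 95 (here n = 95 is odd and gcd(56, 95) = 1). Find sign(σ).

-1

Start at x=1: 1 → 56 → 1 (one orbit).
The orbit structure of x ↦ 56x mod 95: 50 orbits of sizes [2, 2, 2, 2, 2, 2, 2, 2, 2, 2, 2, 2, 2, 2, 2, 2, 2, 2, 2, 2, 2, 2, 2, 2, 2, 2, 2, 2, 2, 2, 2, 2, 2, 2, 2, 2, 2, 2, 2, 2, 2, 2, 2, 2, 2, 1, 1, 1, 1, 1].
Σ(ℓ_i−1) = 95−50 = 45; sign = (−1)^45 = -1.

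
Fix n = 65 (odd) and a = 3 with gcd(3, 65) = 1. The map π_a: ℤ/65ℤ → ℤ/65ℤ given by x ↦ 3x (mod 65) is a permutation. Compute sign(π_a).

Start at x=22: 22 → 1 → 3 → 9 → 27 → 16 → 48 → … (one orbit).
The orbit structure of x ↦ 3x mod 65: 10 orbits of sizes [12, 12, 12, 12, 4, 3, 3, 3, 3, 1].
sign(π) = (−1)^{n − #cycles} = (−1)^{65−10} = (−1)^55 = -1.

-1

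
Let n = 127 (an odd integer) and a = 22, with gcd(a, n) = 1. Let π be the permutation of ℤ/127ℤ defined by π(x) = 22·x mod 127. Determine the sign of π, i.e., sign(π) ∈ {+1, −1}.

Orbit of 22 under x↦22x: [22, 103, 107, 68, 99, 19, 37]… (length divides ord_127(22)).
π_22 has 15 disjoint cycles with lengths [9, 9, 9, 9, 9, 9, 9, 9, 9, 9, 9, 9, 9, 9, 1] on {0,…,126}.
15 cycles on 127: each ℓ→(−1)^(ℓ−1), product (−1)^112 = +1.

+1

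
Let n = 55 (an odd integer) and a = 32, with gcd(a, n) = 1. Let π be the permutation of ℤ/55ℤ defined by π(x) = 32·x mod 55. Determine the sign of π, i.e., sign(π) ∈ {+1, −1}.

+1

Orbit of 1 under x↦32x: [1, 32, 34, 43]… (length divides ord_55(32)).
π_32 has 17 disjoint cycles with lengths [4, 4, 4, 4, 4, 4, 4, 4, 4, 4, 4, 2, 2, 2, 2, 2, 1] on {0,…,54}.
n − c = 55 − 17 = 38; sign = (−1)^38 = +1.
Check: (32/55) = +1 by Zolotarev.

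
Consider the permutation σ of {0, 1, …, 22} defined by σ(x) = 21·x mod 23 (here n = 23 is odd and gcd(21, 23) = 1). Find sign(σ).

Orbit of 6 under x↦21x: [6, 11, 1, 21, 4, 15, 16]… (length divides ord_23(21)).
2 cycles of lengths [22, 1].
2 cycles on 23: each ℓ→(−1)^(ℓ−1), product (−1)^21 = -1.

-1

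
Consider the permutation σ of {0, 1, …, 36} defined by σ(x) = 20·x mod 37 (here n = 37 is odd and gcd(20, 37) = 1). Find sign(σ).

Trace 4: π^k(4) = [4, 6, 9, 32, 11, 35, 34] for k=0..6.
2 cycles of lengths [36, 1].
2 cycles on 37: each ℓ→(−1)^(ℓ−1), product (−1)^35 = -1.

-1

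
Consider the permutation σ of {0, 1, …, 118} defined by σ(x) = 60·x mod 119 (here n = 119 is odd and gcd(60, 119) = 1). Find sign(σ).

+1

Start at x=36: 36 → 18 → 9 → 64 → 32 → 16 → 8 → … (one orbit).
Cycle type of π: 24×4 + 8×2 + 3×2 + 1; total 9 cycles.
sign(π) = (−1)^{n − #cycles} = (−1)^{119−9} = (−1)^110 = +1.
(60|119)_J = +1 (Zolotarev's lemma cross-check).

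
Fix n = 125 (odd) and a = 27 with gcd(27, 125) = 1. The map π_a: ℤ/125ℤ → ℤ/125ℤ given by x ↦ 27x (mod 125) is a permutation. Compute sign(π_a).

Start at x=37: 37 → 124 → 98 → 21 → 67 → 59 → 93 → … (one orbit).
Cycle lengths of π_27 on ℤ/125ℤ: [100, 20, 4, 1]; 4 cycles in total.
sign(π) = (−1)^{n − #cycles} = (−1)^{125−4} = (−1)^121 = -1.

-1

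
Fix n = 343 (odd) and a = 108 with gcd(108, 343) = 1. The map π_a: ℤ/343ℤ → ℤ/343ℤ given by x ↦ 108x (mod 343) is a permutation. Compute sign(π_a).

-1

Start at x=258: 258 → 81 → 173 → 162 → 3 → 324 → 6 → … (one orbit).
Cycle lengths of π_108 on ℤ/343ℤ: [294, 42, 6, 1]; 4 cycles in total.
343 − 4 = 339 transpositions; sign(π) = (−1)^339 = -1.
Zolotarev: (108|343) = -1, matching the cycle-count sign.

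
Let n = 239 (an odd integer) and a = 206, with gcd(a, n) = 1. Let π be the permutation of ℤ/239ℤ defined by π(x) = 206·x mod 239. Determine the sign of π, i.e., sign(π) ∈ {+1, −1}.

Start at x=126: 126 → 144 → 28 → 32 → 139 → 193 → 84 → … (one orbit).
The orbit structure of x ↦ 206x mod 239: 2 orbits of sizes [238, 1].
With 2 cycles on 239 points, sign = (−1)^{239−2} = -1.
Zolotarev: (206|239) = -1, matching the cycle-count sign.

-1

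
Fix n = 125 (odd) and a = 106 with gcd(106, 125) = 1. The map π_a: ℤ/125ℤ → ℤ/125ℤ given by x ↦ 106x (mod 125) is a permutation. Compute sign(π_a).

Trace 11: π^k(11) = [11, 41, 96, 51, 31, 36, 66] for k=0..6.
Cycle type of π: 25×4 + 5×4 + 1×5; total 13 cycles.
13 cycles on 125: each ℓ→(−1)^(ℓ−1), product (−1)^112 = +1.
Check: (106/125) = +1 by Zolotarev.

+1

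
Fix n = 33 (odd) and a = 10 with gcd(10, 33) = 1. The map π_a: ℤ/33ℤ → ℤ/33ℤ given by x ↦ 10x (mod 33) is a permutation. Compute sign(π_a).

-1

Orbit of 1 under x↦10x: [1, 10]… (length divides ord_33(10)).
The orbit structure of x ↦ 10x mod 33: 18 orbits of sizes [2, 2, 2, 2, 2, 2, 2, 2, 2, 2, 2, 2, 2, 2, 2, 1, 1, 1].
sign(π) = (−1)^{n − #cycles} = (−1)^{33−18} = (−1)^15 = -1.
Zolotarev: (10|33) = -1, matching the cycle-count sign.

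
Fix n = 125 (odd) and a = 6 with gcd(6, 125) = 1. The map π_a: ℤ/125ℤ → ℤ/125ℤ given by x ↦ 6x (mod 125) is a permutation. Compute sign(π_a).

Trace 86: π^k(86) = [86, 16, 96, 76, 81, 111, 41] for k=0..6.
Cycle type of π: 25×4 + 5×4 + 1×5; total 13 cycles.
With 13 cycles on 125 points, sign = (−1)^{125−13} = +1.
Via Zolotarev, sign(π_{6}) = (6|125) = +1.

+1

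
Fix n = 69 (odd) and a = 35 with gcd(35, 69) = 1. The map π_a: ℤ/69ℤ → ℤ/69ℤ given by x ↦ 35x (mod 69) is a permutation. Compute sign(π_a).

-1

Start at x=4: 4 → 2 → 1 → 35 → 52 → 26 → 13 → … (one orbit).
π_35 has 6 disjoint cycles with lengths [22, 22, 11, 11, 2, 1] on {0,…,68}.
6 cycles on 69: each ℓ→(−1)^(ℓ−1), product (−1)^63 = -1.
Zolotarev: (35|69) = -1, matching the cycle-count sign.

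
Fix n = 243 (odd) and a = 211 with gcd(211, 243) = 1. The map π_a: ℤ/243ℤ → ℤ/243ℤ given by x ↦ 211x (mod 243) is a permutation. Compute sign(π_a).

Start at x=226: 226 → 58 → 88 → 100 → 202 → 97 → 55 → … (one orbit).
The orbit structure of x ↦ 211x mod 243: 11 orbits of sizes [81, 81, 27, 27, 9, 9, 3, 3, 1, 1, 1].
Σ(ℓ_i−1) = 243−11 = 232; sign = (−1)^232 = +1.
The Jacobi symbol (211|243) = +1 (Zolotarev) agrees.

+1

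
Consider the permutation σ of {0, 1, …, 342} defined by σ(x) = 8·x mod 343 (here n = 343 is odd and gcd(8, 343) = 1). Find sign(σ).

+1

Orbit of 267 under x↦8x: [267, 78, 281, 190, 148, 155, 211]… (length divides ord_343(8)).
The orbit structure of x ↦ 8x mod 343: 19 orbits of sizes [49, 49, 49, 49, 49, 49, 7, 7, 7, 7, 7, 7, 1, 1, 1, 1, 1, 1, 1].
Σ(ℓ_i−1) = 343−19 = 324; sign = (−1)^324 = +1.
Zolotarev: (8|343) = +1, matching the cycle-count sign.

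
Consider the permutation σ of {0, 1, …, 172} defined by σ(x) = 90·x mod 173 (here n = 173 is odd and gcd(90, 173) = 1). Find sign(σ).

+1

Orbit of 33 under x↦90x: [33, 29, 15, 139, 54, 16, 56]… (length divides ord_173(90)).
Cycle lengths of π_90 on ℤ/173ℤ: [86, 86, 1]; 3 cycles in total.
sign(π) = (−1)^{n − #cycles} = (−1)^{173−3} = (−1)^170 = +1.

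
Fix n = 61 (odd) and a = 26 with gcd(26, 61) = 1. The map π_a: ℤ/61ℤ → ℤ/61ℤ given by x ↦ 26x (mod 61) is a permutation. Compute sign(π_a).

Orbit of 15 under x↦26x: [15, 24, 14, 59, 9, 51, 45]… (length divides ord_61(26)).
π_26 has 2 disjoint cycles with lengths [60, 1] on {0,…,60}.
With 2 cycles on 61 points, sign = (−1)^{61−2} = -1.
The Jacobi symbol (26|61) = -1 (Zolotarev) agrees.

-1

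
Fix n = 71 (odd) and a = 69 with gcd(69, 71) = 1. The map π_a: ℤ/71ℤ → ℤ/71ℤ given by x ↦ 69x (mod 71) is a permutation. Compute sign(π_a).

-1

Trace 51: π^k(51) = [51, 40, 62, 18, 35, 1, 69] for k=0..6.
Cycle lengths of π_69 on ℤ/71ℤ: [70, 1]; 2 cycles in total.
With 2 cycles on 71 points, sign = (−1)^{71−2} = -1.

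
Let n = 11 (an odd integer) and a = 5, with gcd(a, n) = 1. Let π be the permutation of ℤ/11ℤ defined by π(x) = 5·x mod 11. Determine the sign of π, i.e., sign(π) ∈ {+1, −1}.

Orbit of 5 under x↦5x: [5, 3, 4, 9, 1]… (length divides ord_11(5)).
The orbit structure of x ↦ 5x mod 11: 3 orbits of sizes [5, 5, 1].
3 cycles on 11: each ℓ→(−1)^(ℓ−1), product (−1)^8 = +1.

+1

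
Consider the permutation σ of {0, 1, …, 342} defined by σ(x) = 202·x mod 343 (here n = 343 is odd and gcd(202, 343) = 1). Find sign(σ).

-1

Orbit of 328 under x↦202x: [328, 57, 195, 288, 209, 29, 27]… (length divides ord_343(202)).
Cycle lengths of π_202 on ℤ/343ℤ: [98, 98, 98, 14, 14, 14, 2, 2, 2, 1]; 10 cycles in total.
Σ(ℓ_i−1) = 343−10 = 333; sign = (−1)^333 = -1.
Zolotarev: (202|343) = -1, matching the cycle-count sign.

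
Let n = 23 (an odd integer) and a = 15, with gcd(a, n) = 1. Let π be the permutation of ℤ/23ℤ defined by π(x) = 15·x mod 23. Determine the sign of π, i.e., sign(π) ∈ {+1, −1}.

-1

Trace 11: π^k(11) = [11, 4, 14, 3, 22, 8, 5] for k=0..6.
π_15 has 2 disjoint cycles with lengths [22, 1] on {0,…,22}.
2 cycles on 23: each ℓ→(−1)^(ℓ−1), product (−1)^21 = -1.
The Jacobi symbol (15|23) = -1 (Zolotarev) agrees.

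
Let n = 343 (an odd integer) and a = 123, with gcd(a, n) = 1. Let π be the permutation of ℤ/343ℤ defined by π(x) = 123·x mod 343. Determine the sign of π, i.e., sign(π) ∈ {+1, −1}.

Start at x=25: 25 → 331 → 239 → 242 → 268 → 36 → 312 → … (one orbit).
7 cycles of lengths [147, 147, 21, 21, 3, 3, 1].
With 7 cycles on 343 points, sign = (−1)^{343−7} = +1.

+1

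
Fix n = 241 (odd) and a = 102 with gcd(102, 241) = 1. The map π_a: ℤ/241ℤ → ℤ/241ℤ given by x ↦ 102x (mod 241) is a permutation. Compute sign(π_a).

-1

Trace 85: π^k(85) = [85, 235, 111, 236, 213, 36, 57] for k=0..6.
π_102 has 4 disjoint cycles with lengths [80, 80, 80, 1] on {0,…,240}.
Σ(ℓ_i−1) = 241−4 = 237; sign = (−1)^237 = -1.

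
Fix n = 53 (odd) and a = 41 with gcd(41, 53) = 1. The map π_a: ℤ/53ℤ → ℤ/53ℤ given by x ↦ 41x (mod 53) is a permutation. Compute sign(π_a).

-1

Trace 26: π^k(26) = [26, 6, 34, 16, 20, 25, 18] for k=0..6.
Cycle type of π: 52 + 1; total 2 cycles.
2 cycles on 53: each ℓ→(−1)^(ℓ−1), product (−1)^51 = -1.
Zolotarev: (41|53) = -1, matching the cycle-count sign.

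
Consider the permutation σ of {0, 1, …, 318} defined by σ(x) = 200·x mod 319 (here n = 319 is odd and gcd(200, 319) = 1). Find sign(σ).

Start at x=172: 172 → 267 → 127 → 199 → 244 → 312 → 195 → … (one orbit).
Cycle type of π: 140×2 + 28 + 10 + 1; total 5 cycles.
Σ(ℓ_i−1) = 319−5 = 314; sign = (−1)^314 = +1.

+1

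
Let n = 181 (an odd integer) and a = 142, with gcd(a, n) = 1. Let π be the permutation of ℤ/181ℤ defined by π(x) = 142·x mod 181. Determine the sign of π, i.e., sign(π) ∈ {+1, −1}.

+1

Start at x=80: 80 → 138 → 48 → 119 → 65 → 180 → 39 → … (one orbit).
The orbit structure of x ↦ 142x mod 181: 11 orbits of sizes [18, 18, 18, 18, 18, 18, 18, 18, 18, 18, 1].
11 cycles on 181: each ℓ→(−1)^(ℓ−1), product (−1)^170 = +1.
Zolotarev: (142|181) = +1, matching the cycle-count sign.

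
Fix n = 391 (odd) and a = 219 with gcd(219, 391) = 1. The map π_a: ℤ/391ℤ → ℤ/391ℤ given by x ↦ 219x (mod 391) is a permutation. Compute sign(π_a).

Start at x=257: 257 → 370 → 93 → 35 → 236 → 72 → 128 → … (one orbit).
9 cycles of lengths [88, 88, 88, 88, 11, 11, 8, 8, 1].
n − c = 391 − 9 = 382; sign = (−1)^382 = +1.
Check: (219/391) = +1 by Zolotarev.

+1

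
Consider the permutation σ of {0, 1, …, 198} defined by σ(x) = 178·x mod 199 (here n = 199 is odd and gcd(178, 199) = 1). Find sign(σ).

+1

Start at x=175: 175 → 106 → 162 → 180 → 1 → 178 → 43 → … (one orbit).
23 cycles of lengths [9, 9, 9, 9, 9, 9, 9, 9, 9, 9, 9, 9, 9, 9, 9, 9, 9, 9, 9, 9, 9, 9, 1].
23 cycles on 199: each ℓ→(−1)^(ℓ−1), product (−1)^176 = +1.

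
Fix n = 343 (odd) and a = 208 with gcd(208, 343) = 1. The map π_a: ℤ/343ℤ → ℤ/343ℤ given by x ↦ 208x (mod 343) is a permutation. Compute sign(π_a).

-1

Start at x=41: 41 → 296 → 171 → 239 → 320 → 18 → 314 → … (one orbit).
Cycle lengths of π_208 on ℤ/343ℤ: [294, 42, 6, 1]; 4 cycles in total.
With 4 cycles on 343 points, sign = (−1)^{343−4} = -1.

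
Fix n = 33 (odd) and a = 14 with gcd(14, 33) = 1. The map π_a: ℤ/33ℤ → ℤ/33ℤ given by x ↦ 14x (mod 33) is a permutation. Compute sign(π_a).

Orbit of 4 under x↦14x: [4, 23, 25, 20, 16, 26, 1]… (length divides ord_33(14)).
6 cycles of lengths [10, 10, 5, 5, 2, 1].
n − c = 33 − 6 = 27; sign = (−1)^27 = -1.

-1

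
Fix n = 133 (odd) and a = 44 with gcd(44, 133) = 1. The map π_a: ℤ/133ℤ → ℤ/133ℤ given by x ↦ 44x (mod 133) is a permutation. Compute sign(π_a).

+1

Orbit of 23 under x↦44x: [23, 81, 106, 9, 130, 1, 44]… (length divides ord_133(44)).
Decompose π into cycles: lengths [9, 9, 9, 9, 9, 9, 9, 9, 9, 9, 9, 9, 9, 9, 3, 3, 1] (17 cycles, including the fixed point 0).
133 − 17 = 116 transpositions; sign(π) = (−1)^116 = +1.
Zolotarev: (44|133) = +1, matching the cycle-count sign.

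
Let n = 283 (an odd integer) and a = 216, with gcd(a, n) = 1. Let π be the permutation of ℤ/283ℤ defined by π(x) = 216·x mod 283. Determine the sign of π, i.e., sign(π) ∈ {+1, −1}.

Trace 106: π^k(106) = [106, 256, 111, 204, 199, 251, 163] for k=0..6.
π_216 has 7 disjoint cycles with lengths [47, 47, 47, 47, 47, 47, 1] on {0,…,282}.
n − c = 283 − 7 = 276; sign = (−1)^276 = +1.

+1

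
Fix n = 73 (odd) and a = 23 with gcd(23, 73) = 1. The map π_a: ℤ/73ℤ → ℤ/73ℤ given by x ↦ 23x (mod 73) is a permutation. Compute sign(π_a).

+1

Orbit of 61 under x↦23x: [61, 16, 3, 69, 54, 1, 23]… (length divides ord_73(23)).
The orbit structure of x ↦ 23x mod 73: 3 orbits of sizes [36, 36, 1].
73 − 3 = 70 transpositions; sign(π) = (−1)^70 = +1.
(23|73)_J = +1 (Zolotarev's lemma cross-check).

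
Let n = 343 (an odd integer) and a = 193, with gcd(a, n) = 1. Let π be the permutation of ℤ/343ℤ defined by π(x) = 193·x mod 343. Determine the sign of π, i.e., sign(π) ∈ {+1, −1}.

+1

Trace 228: π^k(228) = [228, 100, 92, 263, 338, 64, 4] for k=0..6.
Cycle lengths of π_193 on ℤ/343ℤ: [147, 147, 21, 21, 3, 3, 1]; 7 cycles in total.
n − c = 343 − 7 = 336; sign = (−1)^336 = +1.
(193|343)_J = +1 (Zolotarev's lemma cross-check).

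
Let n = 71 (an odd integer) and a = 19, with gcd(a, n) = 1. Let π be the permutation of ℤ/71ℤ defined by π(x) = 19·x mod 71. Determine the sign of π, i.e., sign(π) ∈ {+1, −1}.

Start at x=5: 5 → 24 → 30 → 2 → 38 → 12 → 15 → … (one orbit).
3 cycles of lengths [35, 35, 1].
Σ(ℓ_i−1) = 71−3 = 68; sign = (−1)^68 = +1.

+1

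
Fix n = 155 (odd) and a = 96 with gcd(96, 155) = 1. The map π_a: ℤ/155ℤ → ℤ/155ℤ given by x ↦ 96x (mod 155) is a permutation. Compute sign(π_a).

Orbit of 131 under x↦96x: [131, 21, 1, 96, 71, 151, 81]… (length divides ord_155(96)).
π_96 has 10 disjoint cycles with lengths [30, 30, 30, 30, 30, 1, 1, 1, 1, 1] on {0,…,154}.
Σ(ℓ_i−1) = 155−10 = 145; sign = (−1)^145 = -1.
Via Zolotarev, sign(π_{96}) = (96|155) = -1.

-1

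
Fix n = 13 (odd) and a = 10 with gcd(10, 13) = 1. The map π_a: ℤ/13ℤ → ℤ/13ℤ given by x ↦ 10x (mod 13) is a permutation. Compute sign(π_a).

Orbit of 1 under x↦10x: [1, 10, 9, 12, 3, 4]… (length divides ord_13(10)).
Cycle lengths of π_10 on ℤ/13ℤ: [6, 6, 1]; 3 cycles in total.
sign(π) = (−1)^{n − #cycles} = (−1)^{13−3} = (−1)^10 = +1.
Via Zolotarev, sign(π_{10}) = (10|13) = +1.

+1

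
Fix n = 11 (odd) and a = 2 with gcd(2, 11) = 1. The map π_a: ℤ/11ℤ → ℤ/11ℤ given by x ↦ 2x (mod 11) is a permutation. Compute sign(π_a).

-1

Trace 4: π^k(4) = [4, 8, 5, 10, 9, 7, 3] for k=0..6.
Decompose π into cycles: lengths [10, 1] (2 cycles, including the fixed point 0).
n − c = 11 − 2 = 9; sign = (−1)^9 = -1.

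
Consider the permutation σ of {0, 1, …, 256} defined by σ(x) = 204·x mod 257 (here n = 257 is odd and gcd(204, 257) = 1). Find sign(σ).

-1

Orbit of 228 under x↦204x: [228, 252, 8, 90, 113, 179, 22]… (length divides ord_257(204)).
Cycle type of π: 256 + 1; total 2 cycles.
257 − 2 = 255 transpositions; sign(π) = (−1)^255 = -1.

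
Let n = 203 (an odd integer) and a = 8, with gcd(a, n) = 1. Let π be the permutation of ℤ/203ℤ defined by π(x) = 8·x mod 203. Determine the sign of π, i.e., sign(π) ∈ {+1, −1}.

Start at x=176: 176 → 190 → 99 → 183 → 43 → 141 → 113 → … (one orbit).
Cycle lengths of π_8 on ℤ/203ℤ: [28, 28, 28, 28, 28, 28, 28, 1, 1, 1, 1, 1, 1, 1]; 14 cycles in total.
14 cycles on 203: each ℓ→(−1)^(ℓ−1), product (−1)^189 = -1.
Check: (8/203) = -1 by Zolotarev.

-1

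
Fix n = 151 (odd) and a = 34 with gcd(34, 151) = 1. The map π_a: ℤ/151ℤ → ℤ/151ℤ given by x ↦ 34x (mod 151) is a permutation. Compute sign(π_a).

+1

Trace 145: π^k(145) = [145, 98, 10, 38, 84, 138, 11] for k=0..6.
3 cycles of lengths [75, 75, 1].
151 − 3 = 148 transpositions; sign(π) = (−1)^148 = +1.
Via Zolotarev, sign(π_{34}) = (34|151) = +1.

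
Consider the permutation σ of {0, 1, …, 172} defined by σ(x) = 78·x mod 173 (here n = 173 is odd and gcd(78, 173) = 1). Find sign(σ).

Trace 106: π^k(106) = [106, 137, 133, 167, 51, 172, 95] for k=0..6.
Decompose π into cycles: lengths [86, 86, 1] (3 cycles, including the fixed point 0).
3 cycles on 173: each ℓ→(−1)^(ℓ−1), product (−1)^170 = +1.
Via Zolotarev, sign(π_{78}) = (78|173) = +1.

+1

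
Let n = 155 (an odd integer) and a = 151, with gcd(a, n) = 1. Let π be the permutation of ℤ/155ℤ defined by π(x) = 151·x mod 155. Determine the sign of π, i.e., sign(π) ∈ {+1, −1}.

-1

Trace 66: π^k(66) = [66, 46, 126, 116, 1, 151, 16] for k=0..6.
Cycle type of π: 10×15 + 1×5; total 20 cycles.
sign(π) = (−1)^{n − #cycles} = (−1)^{155−20} = (−1)^135 = -1.
Check: (151/155) = -1 by Zolotarev.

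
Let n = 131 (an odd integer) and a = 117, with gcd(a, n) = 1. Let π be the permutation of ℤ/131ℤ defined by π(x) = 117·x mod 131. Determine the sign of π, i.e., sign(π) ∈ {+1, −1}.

+1

Orbit of 20 under x↦117x: [20, 113, 121, 9, 5, 61, 63]… (length divides ord_131(117)).
3 cycles of lengths [65, 65, 1].
n − c = 131 − 3 = 128; sign = (−1)^128 = +1.
Zolotarev: (117|131) = +1, matching the cycle-count sign.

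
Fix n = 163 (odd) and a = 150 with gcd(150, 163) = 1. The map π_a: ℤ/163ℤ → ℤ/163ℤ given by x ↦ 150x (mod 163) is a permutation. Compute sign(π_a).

Start at x=21: 21 → 53 → 126 → 155 → 104 → 115 → 135 → … (one orbit).
The orbit structure of x ↦ 150x mod 163: 7 orbits of sizes [27, 27, 27, 27, 27, 27, 1].
sign(π) = (−1)^{n − #cycles} = (−1)^{163−7} = (−1)^156 = +1.
Zolotarev: (150|163) = +1, matching the cycle-count sign.

+1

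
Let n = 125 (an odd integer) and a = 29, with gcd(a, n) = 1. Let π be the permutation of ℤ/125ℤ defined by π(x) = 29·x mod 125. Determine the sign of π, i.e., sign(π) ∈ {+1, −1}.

+1

Start at x=99: 99 → 121 → 9 → 11 → 69 → 1 → 29 → … (one orbit).
Decompose π into cycles: lengths [50, 50, 10, 10, 2, 2, 1] (7 cycles, including the fixed point 0).
sign(π) = (−1)^{n − #cycles} = (−1)^{125−7} = (−1)^118 = +1.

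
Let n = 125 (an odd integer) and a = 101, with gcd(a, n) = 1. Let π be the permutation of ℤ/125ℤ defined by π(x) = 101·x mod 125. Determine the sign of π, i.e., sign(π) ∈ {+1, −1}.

Orbit of 26 under x↦101x: [26, 1, 101, 76, 51]… (length divides ord_125(101)).
Decompose π into cycles: lengths [5, 5, 5, 5, 5, 5, 5, 5, 5, 5, 5, 5, 5, 5, 5, 5, 5, 5, 5, 5, 1, 1, 1, 1, 1, 1, 1, 1, 1, 1, 1, 1, 1, 1, 1, 1, 1, 1, 1, 1, 1, 1, 1, 1, 1] (45 cycles, including the fixed point 0).
45 cycles on 125: each ℓ→(−1)^(ℓ−1), product (−1)^80 = +1.

+1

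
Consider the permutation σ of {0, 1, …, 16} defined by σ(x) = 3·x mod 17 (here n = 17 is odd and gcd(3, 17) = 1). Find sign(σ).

-1

Orbit of 12 under x↦3x: [12, 2, 6, 1, 3, 9, 10]… (length divides ord_17(3)).
Cycle lengths of π_3 on ℤ/17ℤ: [16, 1]; 2 cycles in total.
2 cycles on 17: each ℓ→(−1)^(ℓ−1), product (−1)^15 = -1.
(3|17)_J = -1 (Zolotarev's lemma cross-check).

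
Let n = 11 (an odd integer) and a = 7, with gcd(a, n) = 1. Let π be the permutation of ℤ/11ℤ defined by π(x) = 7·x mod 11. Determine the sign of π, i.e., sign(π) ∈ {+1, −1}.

-1

Orbit of 9 under x↦7x: [9, 8, 1, 7, 5, 2, 3]… (length divides ord_11(7)).
2 cycles of lengths [10, 1].
sign(π) = (−1)^{n − #cycles} = (−1)^{11−2} = (−1)^9 = -1.
Check: (7/11) = -1 by Zolotarev.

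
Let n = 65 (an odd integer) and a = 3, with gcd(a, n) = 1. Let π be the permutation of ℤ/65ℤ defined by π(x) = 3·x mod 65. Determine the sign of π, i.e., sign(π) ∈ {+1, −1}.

Start at x=42: 42 → 61 → 53 → 29 → 22 → 1 → 3 → … (one orbit).
π_3 has 10 disjoint cycles with lengths [12, 12, 12, 12, 4, 3, 3, 3, 3, 1] on {0,…,64}.
n − c = 65 − 10 = 55; sign = (−1)^55 = -1.
Check: (3/65) = -1 by Zolotarev.

-1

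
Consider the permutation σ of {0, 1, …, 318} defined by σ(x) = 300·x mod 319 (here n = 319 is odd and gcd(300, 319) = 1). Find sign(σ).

Trace 276: π^k(276) = [276, 179, 108, 181, 70, 265, 69] for k=0..6.
6 cycles of lengths [140, 140, 28, 5, 5, 1].
n − c = 319 − 6 = 313; sign = (−1)^313 = -1.

-1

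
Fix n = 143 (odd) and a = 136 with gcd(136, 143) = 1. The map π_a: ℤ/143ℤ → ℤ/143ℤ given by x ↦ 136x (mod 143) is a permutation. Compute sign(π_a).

-1

Orbit of 108 under x↦136x: [108, 102, 1, 136, 49, 86, 113]… (length divides ord_143(136)).
Cycle lengths of π_136 on ℤ/143ℤ: [60, 60, 12, 5, 5, 1]; 6 cycles in total.
143 − 6 = 137 transpositions; sign(π) = (−1)^137 = -1.
The Jacobi symbol (136|143) = -1 (Zolotarev) agrees.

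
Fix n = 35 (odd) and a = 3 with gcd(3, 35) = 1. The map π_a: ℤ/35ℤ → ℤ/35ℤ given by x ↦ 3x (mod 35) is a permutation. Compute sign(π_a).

Trace 33: π^k(33) = [33, 29, 17, 16, 13, 4, 12] for k=0..6.
π_3 has 5 disjoint cycles with lengths [12, 12, 6, 4, 1] on {0,…,34}.
35 − 5 = 30 transpositions; sign(π) = (−1)^30 = +1.
Check: (3/35) = +1 by Zolotarev.

+1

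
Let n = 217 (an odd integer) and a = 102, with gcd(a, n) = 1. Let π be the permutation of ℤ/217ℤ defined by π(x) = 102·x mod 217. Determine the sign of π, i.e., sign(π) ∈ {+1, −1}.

Trace 100: π^k(100) = [100, 1, 102, 205, 78, 144, 149] for k=0..6.
The orbit structure of x ↦ 102x mod 217: 17 orbits of sizes [15, 15, 15, 15, 15, 15, 15, 15, 15, 15, 15, 15, 15, 15, 3, 3, 1].
17 cycles on 217: each ℓ→(−1)^(ℓ−1), product (−1)^200 = +1.
Zolotarev: (102|217) = +1, matching the cycle-count sign.

+1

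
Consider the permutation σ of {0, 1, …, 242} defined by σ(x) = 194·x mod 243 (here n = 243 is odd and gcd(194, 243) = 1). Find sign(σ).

-1

Orbit of 173 under x↦194x: [173, 28, 86, 160, 179, 220, 155]… (length divides ord_243(194)).
Cycle lengths of π_194 on ℤ/243ℤ: [162, 54, 18, 6, 2, 1]; 6 cycles in total.
sign(π) = (−1)^{n − #cycles} = (−1)^{243−6} = (−1)^237 = -1.
Zolotarev: (194|243) = -1, matching the cycle-count sign.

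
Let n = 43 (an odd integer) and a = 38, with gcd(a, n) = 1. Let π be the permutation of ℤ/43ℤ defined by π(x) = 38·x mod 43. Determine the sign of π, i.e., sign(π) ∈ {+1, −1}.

Start at x=11: 11 → 31 → 17 → 1 → 38 → 25 → 4 → … (one orbit).
Cycle type of π: 21×2 + 1; total 3 cycles.
3 cycles on 43: each ℓ→(−1)^(ℓ−1), product (−1)^40 = +1.
(38|43)_J = +1 (Zolotarev's lemma cross-check).

+1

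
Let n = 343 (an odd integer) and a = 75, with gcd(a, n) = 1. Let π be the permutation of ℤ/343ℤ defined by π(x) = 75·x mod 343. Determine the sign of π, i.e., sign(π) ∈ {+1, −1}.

-1

Start at x=286: 286 → 184 → 80 → 169 → 327 → 172 → 209 → … (one orbit).
Decompose π into cycles: lengths [294, 42, 6, 1] (4 cycles, including the fixed point 0).
With 4 cycles on 343 points, sign = (−1)^{343−4} = -1.
Via Zolotarev, sign(π_{75}) = (75|343) = -1.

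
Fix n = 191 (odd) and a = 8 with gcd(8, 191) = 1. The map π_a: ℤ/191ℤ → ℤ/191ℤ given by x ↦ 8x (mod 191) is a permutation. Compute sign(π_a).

+1

Orbit of 97 under x↦8x: [97, 12, 96, 4, 32, 65, 138]… (length divides ord_191(8)).
Cycle lengths of π_8 on ℤ/191ℤ: [95, 95, 1]; 3 cycles in total.
3 cycles on 191: each ℓ→(−1)^(ℓ−1), product (−1)^188 = +1.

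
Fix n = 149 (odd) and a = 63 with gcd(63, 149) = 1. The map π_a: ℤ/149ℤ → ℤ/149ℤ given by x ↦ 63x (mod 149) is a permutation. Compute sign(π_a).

+1

Orbit of 125 under x↦63x: [125, 127, 104, 145, 46, 67, 49]… (length divides ord_149(63)).
Cycle type of π: 37×4 + 1; total 5 cycles.
n − c = 149 − 5 = 144; sign = (−1)^144 = +1.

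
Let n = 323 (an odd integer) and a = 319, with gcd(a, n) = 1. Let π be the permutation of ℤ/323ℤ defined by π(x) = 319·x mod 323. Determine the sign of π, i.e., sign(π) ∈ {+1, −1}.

Trace 239: π^k(239) = [239, 13, 271, 208, 137, 98, 254] for k=0..6.
Cycle type of π: 36×8 + 18 + 4×4 + 1; total 14 cycles.
14 cycles on 323: each ℓ→(−1)^(ℓ−1), product (−1)^309 = -1.

-1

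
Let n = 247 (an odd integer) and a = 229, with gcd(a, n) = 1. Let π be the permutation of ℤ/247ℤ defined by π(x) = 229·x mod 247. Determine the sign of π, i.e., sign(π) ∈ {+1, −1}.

Orbit of 96 under x↦229x: [96, 1, 229, 77]… (length divides ord_247(229)).
π_229 has 76 disjoint cycles with lengths [4, 4, 4, 4, 4, 4, 4, 4, 4, 4, 4, 4, 4, 4, 4, 4, 4, 4, 4, 4, 4, 4, 4, 4, 4, 4, 4, 4, 4, 4, 4, 4, 4, 4, 4, 4, 4, 4, 4, 4, 4, 4, 4, 4, 4, 4, 4, 4, 4, 4, 4, 4, 4, 4, 4, 4, 4, 1, 1, 1, 1, 1, 1, 1, 1, 1, 1, 1, 1, 1, 1, 1, 1, 1, 1, 1] on {0,…,246}.
247 − 76 = 171 transpositions; sign(π) = (−1)^171 = -1.

-1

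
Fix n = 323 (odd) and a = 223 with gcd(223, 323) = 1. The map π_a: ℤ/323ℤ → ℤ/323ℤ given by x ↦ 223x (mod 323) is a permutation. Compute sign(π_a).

-1

Start at x=239: 239 → 2 → 123 → 297 → 16 → 15 → 115 → … (one orbit).
π_223 has 8 disjoint cycles with lengths [72, 72, 72, 72, 18, 8, 8, 1] on {0,…,322}.
n − c = 323 − 8 = 315; sign = (−1)^315 = -1.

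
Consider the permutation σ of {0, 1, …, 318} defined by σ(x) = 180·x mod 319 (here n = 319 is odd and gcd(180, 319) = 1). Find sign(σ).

+1

Orbit of 92 under x↦180x: [92, 291, 64, 36, 100, 136, 236]… (length divides ord_319(180)).
9 cycles of lengths [70, 70, 70, 70, 14, 14, 5, 5, 1].
With 9 cycles on 319 points, sign = (−1)^{319−9} = +1.
Via Zolotarev, sign(π_{180}) = (180|319) = +1.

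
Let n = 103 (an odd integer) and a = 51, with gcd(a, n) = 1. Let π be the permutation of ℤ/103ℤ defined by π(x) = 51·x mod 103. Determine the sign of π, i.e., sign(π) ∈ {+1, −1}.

Start at x=49: 49 → 27 → 38 → 84 → 61 → 21 → 41 → … (one orbit).
Cycle lengths of π_51 on ℤ/103ℤ: [102, 1]; 2 cycles in total.
sign(π) = (−1)^{n − #cycles} = (−1)^{103−2} = (−1)^101 = -1.
Check: (51/103) = -1 by Zolotarev.

-1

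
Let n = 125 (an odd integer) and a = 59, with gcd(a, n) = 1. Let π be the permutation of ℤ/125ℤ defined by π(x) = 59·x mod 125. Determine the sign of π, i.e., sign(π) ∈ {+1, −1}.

Orbit of 69 under x↦59x: [69, 71, 64, 26, 34, 6, 104]… (length divides ord_125(59)).
Cycle lengths of π_59 on ℤ/125ℤ: [50, 50, 10, 10, 2, 2, 1]; 7 cycles in total.
125 − 7 = 118 transpositions; sign(π) = (−1)^118 = +1.
Zolotarev: (59|125) = +1, matching the cycle-count sign.

+1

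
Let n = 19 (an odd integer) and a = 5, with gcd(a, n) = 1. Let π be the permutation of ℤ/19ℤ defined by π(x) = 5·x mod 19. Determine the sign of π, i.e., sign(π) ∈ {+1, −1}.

Orbit of 11 under x↦5x: [11, 17, 9, 7, 16, 4, 1]… (length divides ord_19(5)).
Decompose π into cycles: lengths [9, 9, 1] (3 cycles, including the fixed point 0).
sign(π) = (−1)^{n − #cycles} = (−1)^{19−3} = (−1)^16 = +1.
Via Zolotarev, sign(π_{5}) = (5|19) = +1.

+1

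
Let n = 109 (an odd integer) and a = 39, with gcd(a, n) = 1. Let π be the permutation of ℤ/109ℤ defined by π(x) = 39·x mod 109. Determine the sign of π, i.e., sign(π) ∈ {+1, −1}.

-1

Trace 105: π^k(105) = [105, 62, 20, 17, 9, 24, 64] for k=0..6.
Decompose π into cycles: lengths [108, 1] (2 cycles, including the fixed point 0).
2 cycles on 109: each ℓ→(−1)^(ℓ−1), product (−1)^107 = -1.
The Jacobi symbol (39|109) = -1 (Zolotarev) agrees.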